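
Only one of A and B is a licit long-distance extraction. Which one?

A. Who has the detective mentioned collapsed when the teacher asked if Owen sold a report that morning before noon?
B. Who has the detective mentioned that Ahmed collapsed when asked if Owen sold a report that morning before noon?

A

In B, the wh-phrase is extracted from inside an adjunct island (introduced by "when"), which blocks movement.
In A, the extraction path crosses only that-complement boundaries, which are transparent.
So A is grammatical.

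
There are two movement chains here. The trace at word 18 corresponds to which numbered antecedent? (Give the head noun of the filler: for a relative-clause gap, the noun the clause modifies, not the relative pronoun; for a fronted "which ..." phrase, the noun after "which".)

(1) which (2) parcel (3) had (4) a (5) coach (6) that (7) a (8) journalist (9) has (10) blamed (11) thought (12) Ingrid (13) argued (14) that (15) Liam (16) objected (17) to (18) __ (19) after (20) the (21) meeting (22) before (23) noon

The marked gap is the object of the preposition "to" of "objected".
Its filler is the fronted wh-phrase "which parcel", at word 2.
(The other dependency links word 5 to a gap after word 10.)

2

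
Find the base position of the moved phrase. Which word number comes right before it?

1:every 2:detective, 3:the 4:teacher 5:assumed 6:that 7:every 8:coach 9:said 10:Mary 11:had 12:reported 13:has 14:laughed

The displaced element is "every detective" (word 2).
It is linked across 3 clause boundaries (that → Ø → Ø).
It functions as the subject of "laughed", so the gap sits immediately after word 12 ("reported").
Base order: The teacher assumed that every coach said Mary had reported that every detective has laughed.

12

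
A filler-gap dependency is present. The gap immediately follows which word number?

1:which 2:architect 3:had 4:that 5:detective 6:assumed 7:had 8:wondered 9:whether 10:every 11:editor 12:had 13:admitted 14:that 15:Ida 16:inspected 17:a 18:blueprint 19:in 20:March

6

The displaced element is "which architect" (word 2).
It is linked across 1 clause boundary (Ø).
It functions as the subject of "wondered", so the gap sits immediately after word 6 ("assumed").
Base order: That detective had assumed that which architect had wondered whether every editor had admitted that Ida inspected a blueprint in March.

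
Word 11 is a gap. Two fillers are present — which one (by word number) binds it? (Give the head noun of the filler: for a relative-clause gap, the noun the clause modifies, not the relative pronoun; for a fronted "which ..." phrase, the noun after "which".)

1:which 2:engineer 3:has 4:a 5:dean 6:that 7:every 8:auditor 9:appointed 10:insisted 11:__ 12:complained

2

The marked gap is the subject of "complained".
Its filler is the fronted wh-phrase "which engineer", at word 2.
(The other dependency links word 5 to a gap after word 9.)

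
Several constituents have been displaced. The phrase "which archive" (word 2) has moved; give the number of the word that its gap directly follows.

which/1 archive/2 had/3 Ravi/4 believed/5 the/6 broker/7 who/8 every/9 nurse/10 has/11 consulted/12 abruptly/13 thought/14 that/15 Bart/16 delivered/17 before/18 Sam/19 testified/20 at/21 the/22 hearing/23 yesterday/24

17

The displaced element is "which archive" (word 2).
It is linked across 2 clause boundaries (Ø → that).
It functions as the direct object of "delivered", so the gap sits immediately after word 17 ("delivered").
Base order: Ravi had believed the broker who every nurse has consulted abruptly thought that Bart delivered which archive before Sam testified at the hearing yesterday.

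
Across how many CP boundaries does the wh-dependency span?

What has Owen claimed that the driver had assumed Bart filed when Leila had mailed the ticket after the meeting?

2

"what" is extracted from the object of "filed".
Boundaries crossed, outermost first: [that], [Ø] — 2 in total.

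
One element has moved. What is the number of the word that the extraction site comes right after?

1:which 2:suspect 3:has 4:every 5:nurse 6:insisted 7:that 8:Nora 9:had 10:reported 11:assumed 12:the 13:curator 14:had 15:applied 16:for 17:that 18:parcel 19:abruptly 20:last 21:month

10

The displaced element is "which suspect" (word 2).
It is linked across 2 clause boundaries (that → Ø).
It functions as the subject of "assumed", so the gap sits immediately after word 10 ("reported").
Base order: Every nurse has insisted that Nora had reported that which suspect assumed the curator had applied for that parcel abruptly last month.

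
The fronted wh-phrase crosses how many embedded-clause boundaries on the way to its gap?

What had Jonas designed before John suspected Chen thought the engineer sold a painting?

0

"what" originates inside the matrix clause — no clause boundary is crossed.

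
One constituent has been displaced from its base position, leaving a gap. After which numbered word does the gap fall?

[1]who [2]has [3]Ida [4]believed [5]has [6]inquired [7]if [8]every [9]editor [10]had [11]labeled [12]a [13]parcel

The displaced element is "who" (word 1).
It is linked across 1 clause boundary (Ø).
It functions as the subject of "inquired", so the gap sits immediately after word 4 ("believed").
Base order: Ida has believed who has inquired if every editor had labeled a parcel.

4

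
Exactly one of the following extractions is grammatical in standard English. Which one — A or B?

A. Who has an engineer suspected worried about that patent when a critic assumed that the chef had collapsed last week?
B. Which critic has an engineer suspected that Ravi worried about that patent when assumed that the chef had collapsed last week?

A

In B, the wh-phrase is extracted from inside an adjunct island (introduced by "when"), which blocks movement.
In A, the extraction path crosses only that-complement boundaries, which are transparent.
So A is grammatical.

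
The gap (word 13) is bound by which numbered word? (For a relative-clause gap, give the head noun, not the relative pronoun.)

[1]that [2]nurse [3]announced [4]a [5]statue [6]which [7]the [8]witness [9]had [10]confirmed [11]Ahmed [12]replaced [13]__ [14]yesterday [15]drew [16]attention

5

The gap at 13 is the object of "replaced", inside a relative clause.
The relative pronoun is "which" (word 6); it is bound by the head noun immediately before it.
Its filler is the head noun "statue", at word 5.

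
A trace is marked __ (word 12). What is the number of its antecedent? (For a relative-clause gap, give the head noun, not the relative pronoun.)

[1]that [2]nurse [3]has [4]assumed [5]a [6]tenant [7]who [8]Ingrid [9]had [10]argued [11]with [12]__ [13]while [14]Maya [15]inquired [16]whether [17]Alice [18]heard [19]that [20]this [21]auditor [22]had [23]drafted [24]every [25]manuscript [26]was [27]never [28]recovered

The gap at 12 is the prepositional object of "argued", inside a relative clause.
The relative pronoun is "who" (word 7); it is bound by the head noun immediately before it.
Its filler is the head noun "tenant", at word 6.

6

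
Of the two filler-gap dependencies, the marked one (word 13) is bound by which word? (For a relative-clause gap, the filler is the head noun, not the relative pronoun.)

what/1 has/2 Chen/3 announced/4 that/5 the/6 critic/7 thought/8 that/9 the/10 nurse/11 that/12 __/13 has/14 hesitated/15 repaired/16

The marked gap is inside the relative clause, the subject of "hesitated".
Its filler is the head noun "nurse" (via "that"), at word 11.
(The other dependency links word 1 to a gap after word 16.)

11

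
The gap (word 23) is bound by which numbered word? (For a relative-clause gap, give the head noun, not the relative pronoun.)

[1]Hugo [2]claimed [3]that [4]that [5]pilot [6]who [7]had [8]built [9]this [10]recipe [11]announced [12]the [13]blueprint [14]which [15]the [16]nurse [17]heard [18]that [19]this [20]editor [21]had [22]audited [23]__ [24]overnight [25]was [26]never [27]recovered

13

The gap at 23 is the object of "audited", inside a relative clause.
The relative pronoun is "which" (word 14); it is bound by the head noun immediately before it.
Its filler is the head noun "blueprint", at word 13.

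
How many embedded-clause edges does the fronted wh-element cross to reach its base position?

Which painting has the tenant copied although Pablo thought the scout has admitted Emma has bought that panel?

0

"which painting" originates inside the matrix clause — no clause boundary is crossed.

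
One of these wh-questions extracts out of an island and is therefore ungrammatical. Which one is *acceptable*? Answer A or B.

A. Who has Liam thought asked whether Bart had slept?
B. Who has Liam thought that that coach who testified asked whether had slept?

In B, the wh-phrase is extracted from inside a wh-island (introduced by "whether"), which blocks movement.
In A, the extraction path crosses only that-complement boundaries, which are transparent.
So A is grammatical.

A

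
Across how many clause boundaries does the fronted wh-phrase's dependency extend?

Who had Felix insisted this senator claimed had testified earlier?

"who" is extracted from the subject of "testified".
Boundaries crossed, outermost first: [Ø], [Ø] — 2 in total.

2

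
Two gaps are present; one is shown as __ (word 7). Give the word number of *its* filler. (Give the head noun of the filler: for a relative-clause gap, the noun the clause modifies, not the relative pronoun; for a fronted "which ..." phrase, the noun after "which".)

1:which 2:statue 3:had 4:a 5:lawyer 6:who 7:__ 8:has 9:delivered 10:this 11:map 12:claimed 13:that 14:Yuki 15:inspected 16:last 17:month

The marked gap is inside the relative clause, the subject of "delivered".
Its filler is the head noun "lawyer" (via "who"), at word 5.
(The other dependency links word 2 to a gap after word 15.)

5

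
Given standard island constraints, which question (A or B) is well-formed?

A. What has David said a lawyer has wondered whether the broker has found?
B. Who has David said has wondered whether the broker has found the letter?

B

In A, the wh-phrase is extracted from inside a wh-island (introduced by "whether"), which blocks movement.
In B, the extraction path crosses only that-complement boundaries, which are transparent.
So B is grammatical.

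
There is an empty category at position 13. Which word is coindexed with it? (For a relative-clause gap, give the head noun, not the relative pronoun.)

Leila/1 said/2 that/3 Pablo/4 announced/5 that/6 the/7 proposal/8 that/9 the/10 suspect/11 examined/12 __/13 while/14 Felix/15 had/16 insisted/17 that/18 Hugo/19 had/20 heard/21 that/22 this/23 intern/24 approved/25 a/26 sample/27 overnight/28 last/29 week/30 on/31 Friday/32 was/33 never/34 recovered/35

The gap at 13 is the object of "examined", inside a relative clause.
The relative pronoun is "that" (word 9); it is bound by the head noun immediately before it.
Its filler is the head noun "proposal", at word 8.

8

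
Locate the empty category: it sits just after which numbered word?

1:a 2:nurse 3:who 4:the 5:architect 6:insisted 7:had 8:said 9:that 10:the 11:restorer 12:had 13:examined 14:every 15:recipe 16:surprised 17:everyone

The displaced element is "a nurse" (word 2).
It is linked across 1 clause boundary (Ø).
It functions as the subject of "said", so the gap sits immediately after word 6 ("insisted").
Base order: The architect insisted that a nurse had said that the restorer had examined every recipe.

6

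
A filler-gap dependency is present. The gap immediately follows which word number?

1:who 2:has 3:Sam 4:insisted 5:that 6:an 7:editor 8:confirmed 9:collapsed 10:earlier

The displaced element is "who" (word 1).
It is linked across 2 clause boundaries (that → Ø).
It functions as the subject of "collapsed", so the gap sits immediately after word 8 ("confirmed").
Base order: Sam has insisted that an editor confirmed who collapsed earlier.

8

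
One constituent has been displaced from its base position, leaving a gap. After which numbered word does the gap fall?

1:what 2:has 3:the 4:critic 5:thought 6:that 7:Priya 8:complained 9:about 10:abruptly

The displaced element is "what" (word 1).
It is linked across 1 clause boundary (that).
It functions as the object of the preposition "about" of "complained", so the gap sits immediately after word 9 ("about").
Base order: The critic has thought that Priya complained about what abruptly.

9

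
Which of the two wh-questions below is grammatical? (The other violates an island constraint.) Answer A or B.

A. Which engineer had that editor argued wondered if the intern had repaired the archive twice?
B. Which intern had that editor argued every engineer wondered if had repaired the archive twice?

In B, the wh-phrase is extracted from inside a wh-island (introduced by "if"), which blocks movement.
In A, the extraction path crosses only that-complement boundaries, which are transparent.
So A is grammatical.

A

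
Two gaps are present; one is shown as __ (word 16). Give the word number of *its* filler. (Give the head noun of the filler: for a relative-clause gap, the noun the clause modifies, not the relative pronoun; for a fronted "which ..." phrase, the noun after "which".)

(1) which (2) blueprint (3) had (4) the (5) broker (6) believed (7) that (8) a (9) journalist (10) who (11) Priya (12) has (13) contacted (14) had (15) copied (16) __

The marked gap is the direct object of "copied".
Its filler is the fronted wh-phrase "which blueprint", at word 2.
(The other dependency links word 9 to a gap after word 13.)

2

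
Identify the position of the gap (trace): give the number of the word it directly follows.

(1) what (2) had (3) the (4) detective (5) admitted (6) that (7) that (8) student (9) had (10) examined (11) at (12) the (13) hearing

The displaced element is "what" (word 1).
It is linked across 1 clause boundary (that).
It functions as the direct object of "examined", so the gap sits immediately after word 10 ("examined").
Base order: The detective had admitted that that student had examined what at the hearing.

10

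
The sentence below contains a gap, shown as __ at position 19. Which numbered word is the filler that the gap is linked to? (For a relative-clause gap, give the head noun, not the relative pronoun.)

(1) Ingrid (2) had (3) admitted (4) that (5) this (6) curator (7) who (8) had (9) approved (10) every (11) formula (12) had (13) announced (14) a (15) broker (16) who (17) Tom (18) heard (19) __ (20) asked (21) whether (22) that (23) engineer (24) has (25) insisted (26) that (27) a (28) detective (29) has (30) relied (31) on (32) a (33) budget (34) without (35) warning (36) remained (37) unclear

15

The gap at 19 is the subject of "asked", inside a relative clause.
The relative pronoun is "who" (word 16); it is bound by the head noun immediately before it.
Its filler is the head noun "broker", at word 15.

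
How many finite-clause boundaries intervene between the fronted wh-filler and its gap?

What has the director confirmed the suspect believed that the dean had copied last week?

"what" is extracted from the object of "copied".
Boundaries crossed, outermost first: [Ø], [that] — 2 in total.

2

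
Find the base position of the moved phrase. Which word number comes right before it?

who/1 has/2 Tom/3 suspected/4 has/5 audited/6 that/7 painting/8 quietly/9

4

The displaced element is "who" (word 1).
It is linked across 1 clause boundary (Ø).
It functions as the subject of "audited", so the gap sits immediately after word 4 ("suspected").
Base order: Tom has suspected that who has audited that painting quietly.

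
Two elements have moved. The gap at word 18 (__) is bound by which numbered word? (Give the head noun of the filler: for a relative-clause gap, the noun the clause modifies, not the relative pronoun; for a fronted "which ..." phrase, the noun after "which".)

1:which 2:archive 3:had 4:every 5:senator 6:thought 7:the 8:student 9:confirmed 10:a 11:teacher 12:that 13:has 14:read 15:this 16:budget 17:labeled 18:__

The marked gap is the direct object of "labeled".
Its filler is the fronted wh-phrase "which archive", at word 2.
(The other dependency links word 11 to a gap after word 12.)

2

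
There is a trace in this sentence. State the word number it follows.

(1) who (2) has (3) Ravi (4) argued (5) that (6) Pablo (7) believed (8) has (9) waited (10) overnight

The displaced element is "who" (word 1).
It is linked across 2 clause boundaries (that → Ø).
It functions as the subject of "waited", so the gap sits immediately after word 7 ("believed").
Base order: Ravi has argued that Pablo believed that who has waited overnight.

7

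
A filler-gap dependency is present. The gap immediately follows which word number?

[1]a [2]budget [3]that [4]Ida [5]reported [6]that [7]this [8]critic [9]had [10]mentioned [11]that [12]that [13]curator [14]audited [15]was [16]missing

The displaced element is "a budget" (word 2).
It is linked across 2 clause boundaries (that → that).
It functions as the direct object of "audited", so the gap sits immediately after word 14 ("audited").
Base order: Ida reported that this critic had mentioned that that curator audited a budget.

14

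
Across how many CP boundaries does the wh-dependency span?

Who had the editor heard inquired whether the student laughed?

1

"who" is extracted from the subject of "inquired".
Boundaries crossed, outermost first: [Ø] — 1 in total.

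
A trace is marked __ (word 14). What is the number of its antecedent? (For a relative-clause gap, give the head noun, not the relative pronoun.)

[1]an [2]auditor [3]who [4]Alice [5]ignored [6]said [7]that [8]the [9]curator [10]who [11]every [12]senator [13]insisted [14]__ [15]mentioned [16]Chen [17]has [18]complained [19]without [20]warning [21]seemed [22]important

The gap at 14 is the subject of "mentioned", inside a relative clause.
The relative pronoun is "who" (word 10); it is bound by the head noun immediately before it.
Its filler is the head noun "curator", at word 9.

9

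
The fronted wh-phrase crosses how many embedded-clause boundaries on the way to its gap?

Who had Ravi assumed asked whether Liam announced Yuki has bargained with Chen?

1

"who" is extracted from the subject of "asked".
Boundaries crossed, outermost first: [Ø] — 1 in total.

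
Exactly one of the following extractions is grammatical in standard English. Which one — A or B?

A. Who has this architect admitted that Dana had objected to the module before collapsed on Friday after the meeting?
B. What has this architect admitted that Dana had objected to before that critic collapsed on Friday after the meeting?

In A, the wh-phrase is extracted from inside an adjunct island (introduced by "before"), which blocks movement.
In B, the extraction path crosses only that-complement boundaries, which are transparent.
So B is grammatical.

B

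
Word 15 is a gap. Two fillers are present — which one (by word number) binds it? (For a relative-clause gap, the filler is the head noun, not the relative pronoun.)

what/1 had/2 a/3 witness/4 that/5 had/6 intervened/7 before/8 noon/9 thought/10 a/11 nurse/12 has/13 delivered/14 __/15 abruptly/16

The marked gap is the direct object of "delivered".
Its filler is the fronted wh-phrase "what", at word 1.
(The other dependency links word 4 to a gap after word 5.)

1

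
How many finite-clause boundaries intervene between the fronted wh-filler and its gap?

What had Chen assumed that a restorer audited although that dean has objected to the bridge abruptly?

"what" is extracted from the object of "audited".
Boundaries crossed, outermost first: [that] — 1 in total.

1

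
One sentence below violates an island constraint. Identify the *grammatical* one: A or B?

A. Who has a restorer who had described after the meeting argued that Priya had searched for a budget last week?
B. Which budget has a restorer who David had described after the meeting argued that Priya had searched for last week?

B

In A, the wh-phrase is extracted from inside a complex-NP island (relative clause) (introduced by "who"), which blocks movement.
In B, the extraction path crosses only that-complement boundaries, which are transparent.
So B is grammatical.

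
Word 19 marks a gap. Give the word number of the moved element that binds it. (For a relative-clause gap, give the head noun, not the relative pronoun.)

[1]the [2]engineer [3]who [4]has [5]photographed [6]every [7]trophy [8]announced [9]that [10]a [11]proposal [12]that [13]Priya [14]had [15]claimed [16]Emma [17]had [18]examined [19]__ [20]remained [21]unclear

The gap at 19 is the object of "examined", inside a relative clause.
The relative pronoun is "that" (word 12); it is bound by the head noun immediately before it.
Its filler is the head noun "proposal", at word 11.

11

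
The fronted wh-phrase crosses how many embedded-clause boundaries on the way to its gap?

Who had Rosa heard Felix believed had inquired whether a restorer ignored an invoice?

2

"who" is extracted from the subject of "inquired".
Boundaries crossed, outermost first: [Ø], [Ø] — 2 in total.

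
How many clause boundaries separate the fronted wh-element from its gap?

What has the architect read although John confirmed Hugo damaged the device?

0

"what" originates inside the matrix clause — no clause boundary is crossed.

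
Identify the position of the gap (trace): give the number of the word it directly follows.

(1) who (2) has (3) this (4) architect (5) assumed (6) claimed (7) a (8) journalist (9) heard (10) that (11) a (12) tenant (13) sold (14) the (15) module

The displaced element is "who" (word 1).
It is linked across 1 clause boundary (Ø).
It functions as the subject of "claimed", so the gap sits immediately after word 5 ("assumed").
Base order: This architect has assumed that who claimed a journalist heard that a tenant sold the module.

5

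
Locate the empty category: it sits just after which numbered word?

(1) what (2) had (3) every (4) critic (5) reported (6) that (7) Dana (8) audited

8

The displaced element is "what" (word 1).
It is linked across 1 clause boundary (that).
It functions as the direct object of "audited", so the gap sits immediately after word 8 ("audited").
Base order: Every critic had reported that Dana audited what.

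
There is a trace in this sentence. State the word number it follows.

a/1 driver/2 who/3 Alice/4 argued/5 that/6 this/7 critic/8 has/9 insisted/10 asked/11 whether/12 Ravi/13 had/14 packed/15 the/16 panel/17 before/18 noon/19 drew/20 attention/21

10

The displaced element is "a driver" (word 2).
It is linked across 2 clause boundaries (that → Ø).
It functions as the subject of "asked", so the gap sits immediately after word 10 ("insisted").
Base order: Alice argued that this critic has insisted a driver asked whether Ravi had packed the panel before noon.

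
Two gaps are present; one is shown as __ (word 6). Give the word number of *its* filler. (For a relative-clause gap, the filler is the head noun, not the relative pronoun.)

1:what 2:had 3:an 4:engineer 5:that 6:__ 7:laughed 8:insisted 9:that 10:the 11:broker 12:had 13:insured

The marked gap is inside the relative clause, the subject of "laughed".
Its filler is the head noun "engineer" (via "that"), at word 4.
(The other dependency links word 1 to a gap after word 13.)

4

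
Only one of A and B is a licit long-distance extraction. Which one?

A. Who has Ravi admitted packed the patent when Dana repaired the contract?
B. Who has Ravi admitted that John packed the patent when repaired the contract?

In B, the wh-phrase is extracted from inside an adjunct island (introduced by "when"), which blocks movement.
In A, the extraction path crosses only that-complement boundaries, which are transparent.
So A is grammatical.

A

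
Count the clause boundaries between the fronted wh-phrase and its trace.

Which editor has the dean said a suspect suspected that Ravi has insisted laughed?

3

"which editor" is extracted from the subject of "laughed".
Boundaries crossed, outermost first: [Ø], [that], [Ø] — 3 in total.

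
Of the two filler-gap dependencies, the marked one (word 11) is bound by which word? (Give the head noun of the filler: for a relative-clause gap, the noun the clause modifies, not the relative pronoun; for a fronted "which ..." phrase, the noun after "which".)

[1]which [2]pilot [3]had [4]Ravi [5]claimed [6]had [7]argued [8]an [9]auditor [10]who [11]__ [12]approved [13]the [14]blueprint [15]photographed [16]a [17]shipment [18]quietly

9

The marked gap is inside the relative clause, the subject of "approved".
Its filler is the head noun "auditor" (via "who"), at word 9.
(The other dependency links word 2 to a gap after word 5.)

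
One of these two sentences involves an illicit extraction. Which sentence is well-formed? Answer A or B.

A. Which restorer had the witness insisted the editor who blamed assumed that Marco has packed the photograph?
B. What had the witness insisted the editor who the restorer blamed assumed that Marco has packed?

In A, the wh-phrase is extracted from inside a complex-NP island (relative clause) (introduced by "who"), which blocks movement.
In B, the extraction path crosses only that-complement boundaries, which are transparent.
So B is grammatical.

B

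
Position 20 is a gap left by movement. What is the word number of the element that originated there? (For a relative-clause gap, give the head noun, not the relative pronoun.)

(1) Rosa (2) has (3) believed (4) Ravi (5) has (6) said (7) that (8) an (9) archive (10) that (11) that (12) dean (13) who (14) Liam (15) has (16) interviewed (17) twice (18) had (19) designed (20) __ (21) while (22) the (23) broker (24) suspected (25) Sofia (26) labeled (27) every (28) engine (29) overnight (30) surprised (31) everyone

The gap at 20 is the object of "designed", inside a relative clause.
The relative pronoun is "that" (word 10); it is bound by the head noun immediately before it.
Its filler is the head noun "archive", at word 9.

9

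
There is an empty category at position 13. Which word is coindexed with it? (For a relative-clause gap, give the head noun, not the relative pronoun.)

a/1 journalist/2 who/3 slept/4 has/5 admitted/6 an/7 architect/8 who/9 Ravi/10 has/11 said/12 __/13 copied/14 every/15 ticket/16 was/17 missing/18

The gap at 13 is the subject of "copied", inside a relative clause.
The relative pronoun is "who" (word 9); it is bound by the head noun immediately before it.
Its filler is the head noun "architect", at word 8.

8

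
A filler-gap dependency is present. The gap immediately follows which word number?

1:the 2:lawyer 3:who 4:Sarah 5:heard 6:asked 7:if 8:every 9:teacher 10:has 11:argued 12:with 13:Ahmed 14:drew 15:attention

The displaced element is "the lawyer" (word 2).
It is linked across 1 clause boundary (Ø).
It functions as the subject of "asked", so the gap sits immediately after word 5 ("heard").
Base order: Sarah heard the lawyer asked if every teacher has argued with Ahmed.

5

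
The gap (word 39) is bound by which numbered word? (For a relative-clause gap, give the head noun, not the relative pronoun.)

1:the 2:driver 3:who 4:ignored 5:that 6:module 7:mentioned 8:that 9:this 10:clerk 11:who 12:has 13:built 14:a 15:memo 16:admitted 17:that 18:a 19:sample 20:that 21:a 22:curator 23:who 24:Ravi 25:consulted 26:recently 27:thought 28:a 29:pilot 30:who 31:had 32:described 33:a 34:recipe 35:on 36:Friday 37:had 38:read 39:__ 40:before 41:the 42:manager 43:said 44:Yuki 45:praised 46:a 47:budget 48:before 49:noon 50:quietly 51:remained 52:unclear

The gap at 39 is the object of "read", inside a relative clause.
The relative pronoun is "that" (word 20); it is bound by the head noun immediately before it.
Its filler is the head noun "sample", at word 19.

19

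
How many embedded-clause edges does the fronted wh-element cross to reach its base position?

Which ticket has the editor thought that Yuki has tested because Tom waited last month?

"which ticket" is extracted from the object of "tested".
Boundaries crossed, outermost first: [that] — 1 in total.

1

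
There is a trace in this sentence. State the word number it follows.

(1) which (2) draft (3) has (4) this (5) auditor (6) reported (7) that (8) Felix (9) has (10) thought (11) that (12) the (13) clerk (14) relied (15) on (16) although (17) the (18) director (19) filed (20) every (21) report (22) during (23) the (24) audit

The displaced element is "which draft" (word 2).
It is linked across 2 clause boundaries (that → that).
It functions as the object of the preposition "on" of "relied", so the gap sits immediately after word 15 ("on").
Base order: This auditor has reported that Felix has thought that the clerk relied on which draft although the director filed every report during the audit.

15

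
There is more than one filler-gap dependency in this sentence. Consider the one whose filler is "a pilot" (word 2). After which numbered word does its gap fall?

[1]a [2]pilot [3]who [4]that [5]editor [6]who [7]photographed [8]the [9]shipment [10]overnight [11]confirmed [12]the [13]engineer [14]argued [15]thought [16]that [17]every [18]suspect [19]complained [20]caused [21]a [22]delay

The displaced element is "a pilot" (word 2).
It is linked across 2 clause boundaries (Ø → Ø).
It functions as the subject of "thought", so the gap sits immediately after word 14 ("argued").
Base order: That editor who photographed the shipment overnight confirmed the engineer argued that a pilot thought that every suspect complained.

14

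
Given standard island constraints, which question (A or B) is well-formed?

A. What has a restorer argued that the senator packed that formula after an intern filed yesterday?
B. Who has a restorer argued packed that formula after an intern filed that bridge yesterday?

In A, the wh-phrase is extracted from inside an adjunct island (introduced by "after"), which blocks movement.
In B, the extraction path crosses only that-complement boundaries, which are transparent.
So B is grammatical.

B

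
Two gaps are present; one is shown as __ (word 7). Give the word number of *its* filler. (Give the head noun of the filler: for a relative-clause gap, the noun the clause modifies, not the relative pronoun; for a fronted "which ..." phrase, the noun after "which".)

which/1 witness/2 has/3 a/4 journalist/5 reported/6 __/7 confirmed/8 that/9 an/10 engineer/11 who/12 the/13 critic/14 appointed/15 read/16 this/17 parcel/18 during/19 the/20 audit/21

The marked gap is the subject of "confirmed".
Its filler is the fronted wh-phrase "which witness", at word 2.
(The other dependency links word 11 to a gap after word 15.)

2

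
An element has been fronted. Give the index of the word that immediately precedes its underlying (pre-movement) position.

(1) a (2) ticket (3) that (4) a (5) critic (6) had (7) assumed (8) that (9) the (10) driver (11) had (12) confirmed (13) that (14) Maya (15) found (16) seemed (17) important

The displaced element is "a ticket" (word 2).
It is linked across 2 clause boundaries (that → that).
It functions as the direct object of "found", so the gap sits immediately after word 15 ("found").
Base order: A critic had assumed that the driver had confirmed that Maya found a ticket.

15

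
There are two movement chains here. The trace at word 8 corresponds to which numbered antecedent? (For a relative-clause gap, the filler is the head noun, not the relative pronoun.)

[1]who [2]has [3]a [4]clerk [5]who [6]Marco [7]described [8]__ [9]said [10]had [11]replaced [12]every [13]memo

4

The marked gap is inside the relative clause, the direct object of "described".
Its filler is the head noun "clerk" (via "who"), at word 4.
(The other dependency links word 1 to a gap after word 9.)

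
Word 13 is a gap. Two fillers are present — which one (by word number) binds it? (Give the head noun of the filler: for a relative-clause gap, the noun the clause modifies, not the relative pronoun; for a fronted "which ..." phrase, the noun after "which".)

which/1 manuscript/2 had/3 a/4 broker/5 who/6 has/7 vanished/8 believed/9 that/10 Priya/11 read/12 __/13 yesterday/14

The marked gap is the direct object of "read".
Its filler is the fronted wh-phrase "which manuscript", at word 2.
(The other dependency links word 5 to a gap after word 6.)

2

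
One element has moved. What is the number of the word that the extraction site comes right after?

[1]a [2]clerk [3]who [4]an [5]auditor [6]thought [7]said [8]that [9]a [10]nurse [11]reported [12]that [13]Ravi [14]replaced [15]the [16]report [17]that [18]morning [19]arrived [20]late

6

The displaced element is "a clerk" (word 2).
It is linked across 1 clause boundary (Ø).
It functions as the subject of "said", so the gap sits immediately after word 6 ("thought").
Base order: An auditor thought that a clerk said that a nurse reported that Ravi replaced the report that morning.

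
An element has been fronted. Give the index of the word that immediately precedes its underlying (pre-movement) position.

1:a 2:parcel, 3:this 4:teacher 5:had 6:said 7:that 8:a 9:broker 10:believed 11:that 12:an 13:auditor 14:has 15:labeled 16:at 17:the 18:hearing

15

The displaced element is "a parcel" (word 2).
It is linked across 2 clause boundaries (that → that).
It functions as the direct object of "labeled", so the gap sits immediately after word 15 ("labeled").
Base order: This teacher had said that a broker believed that an auditor has labeled a parcel at the hearing.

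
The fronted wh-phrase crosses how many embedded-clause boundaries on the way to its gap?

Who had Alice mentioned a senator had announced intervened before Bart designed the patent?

"who" is extracted from the subject of "intervened".
Boundaries crossed, outermost first: [Ø], [Ø] — 2 in total.

2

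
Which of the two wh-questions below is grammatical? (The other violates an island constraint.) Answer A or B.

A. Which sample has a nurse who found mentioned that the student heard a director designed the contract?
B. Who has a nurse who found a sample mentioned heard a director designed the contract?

B

In A, the wh-phrase is extracted from inside a complex-NP island (relative clause) (introduced by "who"), which blocks movement.
In B, the extraction path crosses only that-complement boundaries, which are transparent.
So B is grammatical.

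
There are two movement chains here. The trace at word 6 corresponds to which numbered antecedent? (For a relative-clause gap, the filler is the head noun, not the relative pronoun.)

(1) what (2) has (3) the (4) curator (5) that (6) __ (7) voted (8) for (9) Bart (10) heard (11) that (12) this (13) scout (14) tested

The marked gap is inside the relative clause, the subject of "voted".
Its filler is the head noun "curator" (via "that"), at word 4.
(The other dependency links word 1 to a gap after word 14.)

4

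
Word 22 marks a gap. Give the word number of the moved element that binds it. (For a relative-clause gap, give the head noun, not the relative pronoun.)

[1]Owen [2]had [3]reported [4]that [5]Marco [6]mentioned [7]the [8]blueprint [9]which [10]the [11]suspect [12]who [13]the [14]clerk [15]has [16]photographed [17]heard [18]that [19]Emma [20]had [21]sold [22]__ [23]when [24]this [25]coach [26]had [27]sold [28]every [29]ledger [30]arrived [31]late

The gap at 22 is the object of "sold", inside a relative clause.
The relative pronoun is "which" (word 9); it is bound by the head noun immediately before it.
Its filler is the head noun "blueprint", at word 8.

8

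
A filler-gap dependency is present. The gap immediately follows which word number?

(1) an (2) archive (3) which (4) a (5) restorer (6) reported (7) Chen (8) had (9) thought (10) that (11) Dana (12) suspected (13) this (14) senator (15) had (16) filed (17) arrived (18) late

16

The displaced element is "an archive" (word 2).
It is linked across 3 clause boundaries (Ø → that → Ø).
It functions as the direct object of "filed", so the gap sits immediately after word 16 ("filed").
Base order: A restorer reported Chen had thought that Dana suspected this senator had filed an archive.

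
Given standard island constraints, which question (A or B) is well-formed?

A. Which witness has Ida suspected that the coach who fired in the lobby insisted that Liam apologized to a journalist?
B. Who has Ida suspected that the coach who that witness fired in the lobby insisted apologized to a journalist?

B

In A, the wh-phrase is extracted from inside a complex-NP island (relative clause) (introduced by "who"), which blocks movement.
In B, the extraction path crosses only that-complement boundaries, which are transparent.
So B is grammatical.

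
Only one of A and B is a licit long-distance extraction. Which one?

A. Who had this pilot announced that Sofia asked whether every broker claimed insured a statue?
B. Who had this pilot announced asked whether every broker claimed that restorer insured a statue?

In A, the wh-phrase is extracted from inside a wh-island (introduced by "whether"), which blocks movement.
In B, the extraction path crosses only that-complement boundaries, which are transparent.
So B is grammatical.

B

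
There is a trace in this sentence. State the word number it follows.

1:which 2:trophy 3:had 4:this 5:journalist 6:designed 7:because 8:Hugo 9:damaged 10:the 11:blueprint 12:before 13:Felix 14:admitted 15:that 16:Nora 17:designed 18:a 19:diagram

6

The displaced element is "which trophy" (word 2).
It functions as the direct object of "designed", so the gap sits immediately after word 6 ("designed").
Base order: This journalist had designed which trophy because Hugo damaged the blueprint before Felix admitted that Nora designed a diagram.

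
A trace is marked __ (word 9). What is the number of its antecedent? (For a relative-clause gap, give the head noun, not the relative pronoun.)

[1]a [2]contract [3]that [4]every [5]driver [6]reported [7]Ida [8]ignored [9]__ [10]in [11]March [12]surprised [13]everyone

The gap at 9 is the object of "ignored", inside a relative clause.
The relative pronoun is "that" (word 3); it is bound by the head noun immediately before it.
Its filler is the head noun "contract", at word 2.

2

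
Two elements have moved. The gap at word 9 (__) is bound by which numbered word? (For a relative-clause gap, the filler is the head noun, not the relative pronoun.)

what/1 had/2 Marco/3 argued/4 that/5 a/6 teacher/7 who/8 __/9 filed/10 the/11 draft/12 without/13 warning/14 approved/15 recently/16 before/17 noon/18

The marked gap is inside the relative clause, the subject of "filed".
Its filler is the head noun "teacher" (via "who"), at word 7.
(The other dependency links word 1 to a gap after word 15.)

7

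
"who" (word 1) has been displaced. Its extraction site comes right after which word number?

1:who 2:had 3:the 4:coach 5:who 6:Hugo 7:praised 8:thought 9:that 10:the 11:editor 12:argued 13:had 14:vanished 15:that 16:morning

12

The displaced element is "who" (word 1).
It is linked across 2 clause boundaries (that → Ø).
It functions as the subject of "vanished", so the gap sits immediately after word 12 ("argued").
Base order: The coach who Hugo praised had thought that the editor argued that who had vanished that morning.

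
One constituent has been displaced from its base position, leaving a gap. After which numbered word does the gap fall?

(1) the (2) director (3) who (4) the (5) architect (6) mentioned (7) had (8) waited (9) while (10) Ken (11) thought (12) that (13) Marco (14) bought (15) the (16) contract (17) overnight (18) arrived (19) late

The displaced element is "the director" (word 2).
It is linked across 1 clause boundary (Ø).
It functions as the subject of "waited", so the gap sits immediately after word 6 ("mentioned").
Base order: The architect mentioned that the director had waited while Ken thought that Marco bought the contract overnight.

6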